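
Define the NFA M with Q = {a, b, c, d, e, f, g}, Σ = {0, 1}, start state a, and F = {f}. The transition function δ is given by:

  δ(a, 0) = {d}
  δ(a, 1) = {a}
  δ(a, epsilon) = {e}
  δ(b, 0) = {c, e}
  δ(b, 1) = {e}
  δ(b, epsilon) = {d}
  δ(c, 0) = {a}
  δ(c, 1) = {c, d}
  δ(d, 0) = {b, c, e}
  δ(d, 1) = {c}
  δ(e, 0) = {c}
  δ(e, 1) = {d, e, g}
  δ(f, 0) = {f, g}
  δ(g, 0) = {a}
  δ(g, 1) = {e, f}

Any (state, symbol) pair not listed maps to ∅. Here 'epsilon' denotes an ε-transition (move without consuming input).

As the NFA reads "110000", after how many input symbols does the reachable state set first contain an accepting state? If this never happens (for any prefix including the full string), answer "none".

2

Start: ε-closure({a}) = {a, e}.
Read '1': a→{a}, e→{d, e, g}; now {a, d, e, g}.
Read '1': a→{a}, d→{c}, e→{d, e, g}, g→{e, f}; now {a, c, d, e, f, g}.
None of the earlier sets intersect F, but {a, c, d, e, f, g} does.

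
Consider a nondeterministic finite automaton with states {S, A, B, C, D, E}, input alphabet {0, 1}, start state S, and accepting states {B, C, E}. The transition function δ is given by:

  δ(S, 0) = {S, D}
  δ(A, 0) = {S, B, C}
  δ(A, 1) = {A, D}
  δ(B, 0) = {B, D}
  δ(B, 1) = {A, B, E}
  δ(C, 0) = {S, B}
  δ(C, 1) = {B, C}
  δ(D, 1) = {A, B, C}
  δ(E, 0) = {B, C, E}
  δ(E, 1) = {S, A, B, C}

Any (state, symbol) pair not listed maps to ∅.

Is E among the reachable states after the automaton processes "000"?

Start in {S}.
Read '0': {S} → {S, D}.
Read '0': {S, D} → {S, D}.
Read '0': {S, D} → {S, D}.
State E is not in {S, D}.

No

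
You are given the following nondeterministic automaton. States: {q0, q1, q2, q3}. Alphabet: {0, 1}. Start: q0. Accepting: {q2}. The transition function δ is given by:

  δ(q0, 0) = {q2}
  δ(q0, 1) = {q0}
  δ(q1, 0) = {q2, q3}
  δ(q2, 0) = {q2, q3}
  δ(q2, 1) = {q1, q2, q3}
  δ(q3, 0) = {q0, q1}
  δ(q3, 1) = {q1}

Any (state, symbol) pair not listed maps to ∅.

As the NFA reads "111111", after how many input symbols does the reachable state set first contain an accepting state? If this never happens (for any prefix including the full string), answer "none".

none

Start in {q0}.
Read '1': {q0} → {q0}.
Read '1': {q0} → {q0}.
Read '1': {q0} → {q0}.
Read '1': {q0} → {q0}.
Read '1': {q0} → {q0}.
Read '1': {q0} → {q0}.
No reachable set along the way intersects F.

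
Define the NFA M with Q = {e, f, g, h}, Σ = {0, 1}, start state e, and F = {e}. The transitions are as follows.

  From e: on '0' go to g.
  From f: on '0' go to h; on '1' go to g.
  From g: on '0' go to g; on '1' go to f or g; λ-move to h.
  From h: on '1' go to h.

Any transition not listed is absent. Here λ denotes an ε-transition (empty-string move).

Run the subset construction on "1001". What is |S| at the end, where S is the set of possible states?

0

Start in {e}.
Read '1': {e} → ∅.
The set is empty and remains empty for the remaining 3 symbols.
That set has 0 states.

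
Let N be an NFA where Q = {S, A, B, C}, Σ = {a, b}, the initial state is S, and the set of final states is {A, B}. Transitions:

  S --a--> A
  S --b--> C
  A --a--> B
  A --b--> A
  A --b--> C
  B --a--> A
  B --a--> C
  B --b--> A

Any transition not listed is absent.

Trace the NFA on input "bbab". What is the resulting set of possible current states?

∅

Start in {S}.
Read 'b': S→{C}; now {C}.
Read 'b': C→∅; now ∅.
The set is empty and remains empty for the remaining 2 symbols.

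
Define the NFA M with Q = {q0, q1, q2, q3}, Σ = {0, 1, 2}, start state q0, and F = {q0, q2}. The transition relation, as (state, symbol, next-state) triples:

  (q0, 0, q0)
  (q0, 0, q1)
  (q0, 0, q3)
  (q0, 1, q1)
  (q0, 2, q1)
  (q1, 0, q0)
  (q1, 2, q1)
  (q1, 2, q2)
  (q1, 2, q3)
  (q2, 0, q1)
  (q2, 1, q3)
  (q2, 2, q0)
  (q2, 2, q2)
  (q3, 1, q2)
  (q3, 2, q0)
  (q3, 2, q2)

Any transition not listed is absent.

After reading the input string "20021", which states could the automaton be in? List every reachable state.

{q1, q2, q3}

Start in {q0}.
Read '2': q0→{q1}; now {q1}.
Read '0': q1→{q0}; now {q0}.
Read '0': q0→{q0, q1, q3}; now {q0, q1, q3}.
Read '2': q0→{q1}, q1→{q1, q2, q3}, q3→{q0, q2}; now {q0, q1, q2, q3}.
Read '1': q0→{q1}, q1→∅, q2→{q3}, q3→{q2}; now {q1, q2, q3}.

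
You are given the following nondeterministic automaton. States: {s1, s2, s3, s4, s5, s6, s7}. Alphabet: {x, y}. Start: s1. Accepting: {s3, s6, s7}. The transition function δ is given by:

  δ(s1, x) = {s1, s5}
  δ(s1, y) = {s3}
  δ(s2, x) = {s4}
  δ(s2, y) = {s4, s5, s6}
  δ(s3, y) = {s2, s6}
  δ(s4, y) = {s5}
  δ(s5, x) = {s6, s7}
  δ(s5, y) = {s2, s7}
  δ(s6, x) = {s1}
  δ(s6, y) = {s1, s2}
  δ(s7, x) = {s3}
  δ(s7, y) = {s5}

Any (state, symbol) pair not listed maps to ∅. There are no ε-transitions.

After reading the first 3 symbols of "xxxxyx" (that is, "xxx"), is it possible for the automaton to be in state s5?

Yes

Start in {s1}.
Read 'x': s1→{s1, s5}; now {s1, s5}.
Read 'x': s1→{s1, s5}, s5→{s6, s7}; now {s1, s5, s6, s7}.
Read 'x': s1→{s1, s5}, s5→{s6, s7}, s6→{s1}, s7→{s3}; now {s1, s3, s5, s6, s7}.
State s5 is in {s1, s3, s5, s6, s7}.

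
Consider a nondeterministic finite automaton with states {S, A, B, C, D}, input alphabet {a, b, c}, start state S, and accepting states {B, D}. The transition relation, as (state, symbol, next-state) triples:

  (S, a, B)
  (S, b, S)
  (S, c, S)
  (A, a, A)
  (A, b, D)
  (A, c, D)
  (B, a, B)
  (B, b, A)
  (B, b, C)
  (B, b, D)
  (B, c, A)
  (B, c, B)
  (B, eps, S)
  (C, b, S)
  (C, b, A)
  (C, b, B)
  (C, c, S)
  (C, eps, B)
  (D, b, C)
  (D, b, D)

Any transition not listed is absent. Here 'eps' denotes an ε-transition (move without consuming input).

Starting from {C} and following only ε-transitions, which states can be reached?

Begin with {C}.
ε-move C → B; add B.
ε-move B → S; add S.

{S, B, C}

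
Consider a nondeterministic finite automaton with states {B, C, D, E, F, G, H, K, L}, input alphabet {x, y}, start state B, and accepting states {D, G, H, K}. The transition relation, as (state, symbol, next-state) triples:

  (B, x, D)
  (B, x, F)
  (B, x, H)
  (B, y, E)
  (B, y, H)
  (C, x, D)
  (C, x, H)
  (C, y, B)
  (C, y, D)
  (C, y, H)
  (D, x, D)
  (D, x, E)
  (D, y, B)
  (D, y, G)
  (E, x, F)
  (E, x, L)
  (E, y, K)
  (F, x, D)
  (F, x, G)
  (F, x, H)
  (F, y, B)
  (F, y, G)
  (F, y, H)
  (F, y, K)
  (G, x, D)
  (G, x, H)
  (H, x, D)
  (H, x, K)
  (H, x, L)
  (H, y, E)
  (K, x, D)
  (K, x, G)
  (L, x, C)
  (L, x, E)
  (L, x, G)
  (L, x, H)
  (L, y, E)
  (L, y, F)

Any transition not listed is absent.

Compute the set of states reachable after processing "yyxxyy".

{B, E, G, H, K}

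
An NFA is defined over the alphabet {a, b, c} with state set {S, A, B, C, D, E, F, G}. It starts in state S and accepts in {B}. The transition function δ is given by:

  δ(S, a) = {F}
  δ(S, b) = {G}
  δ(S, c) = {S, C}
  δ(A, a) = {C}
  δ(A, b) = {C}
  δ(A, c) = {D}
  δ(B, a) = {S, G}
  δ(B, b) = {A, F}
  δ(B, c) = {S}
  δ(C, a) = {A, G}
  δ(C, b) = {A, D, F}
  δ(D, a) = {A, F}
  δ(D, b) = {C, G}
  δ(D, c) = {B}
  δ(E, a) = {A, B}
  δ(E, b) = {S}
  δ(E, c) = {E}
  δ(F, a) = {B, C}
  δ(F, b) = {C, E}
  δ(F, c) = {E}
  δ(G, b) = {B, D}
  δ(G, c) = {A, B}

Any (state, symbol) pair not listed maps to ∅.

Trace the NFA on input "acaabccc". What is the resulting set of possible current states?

{S, B, C, E}

Start in {S}.
Read 'a': S→{F}; now {F}.
Read 'c': F→{E}; now {E}.
Read 'a': E→{A, B}; now {A, B}.
Read 'a': A→{C}, B→{S, G}; now {S, C, G}.
Read 'b': S→{G}, C→{A, D, F}, G→{B, D}; now {A, B, D, F, G}.
Read 'c': A→{D}, B→{S}, D→{B}, F→{E}, G→{A, B}; now {S, A, B, D, E}.
Read 'c': S→{S, C}, A→{D}, B→{S}, D→{B}, E→{E}; now {S, B, C, D, E}.
Read 'c': S→{S, C}, B→{S}, C→∅, D→{B}, E→{E}; now {S, B, C, E}.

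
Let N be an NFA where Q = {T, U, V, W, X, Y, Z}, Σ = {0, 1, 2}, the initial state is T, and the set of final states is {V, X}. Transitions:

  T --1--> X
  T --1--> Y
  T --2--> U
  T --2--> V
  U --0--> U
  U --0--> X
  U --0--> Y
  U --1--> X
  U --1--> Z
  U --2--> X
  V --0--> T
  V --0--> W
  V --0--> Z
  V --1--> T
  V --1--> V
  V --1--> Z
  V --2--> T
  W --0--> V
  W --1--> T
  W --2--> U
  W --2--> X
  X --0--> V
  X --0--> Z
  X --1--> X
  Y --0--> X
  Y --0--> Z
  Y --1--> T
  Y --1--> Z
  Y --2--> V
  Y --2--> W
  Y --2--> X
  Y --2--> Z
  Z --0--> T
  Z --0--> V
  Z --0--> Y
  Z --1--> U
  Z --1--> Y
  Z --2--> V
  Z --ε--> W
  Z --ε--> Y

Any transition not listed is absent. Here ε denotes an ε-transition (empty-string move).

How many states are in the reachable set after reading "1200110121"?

7

Start in {T}.
Read '1': {T} → {X, Y}.
Read '2': {X, Y} → {V, W, X, Y, Z}.
Read '0': {V, W, X, Y, Z} → {T, V, W, X, Y, Z}.
Read '0': {T, V, W, X, Y, Z} → {T, V, W, X, Y, Z}.
Read '1': {T, V, W, X, Y, Z} → {T, U, V, W, X, Y, Z}.
Read '1': {T, U, V, W, X, Y, Z} → {T, U, V, W, X, Y, Z}.
Read '0': {T, U, V, W, X, Y, Z} → {T, U, V, W, X, Y, Z}.
Read '1': {T, U, V, W, X, Y, Z} → {T, U, V, W, X, Y, Z}.
Read '2': {T, U, V, W, X, Y, Z} → {T, U, V, W, X, Y, Z}.
Read '1': {T, U, V, W, X, Y, Z} → {T, U, V, W, X, Y, Z}.
That set has 7 states.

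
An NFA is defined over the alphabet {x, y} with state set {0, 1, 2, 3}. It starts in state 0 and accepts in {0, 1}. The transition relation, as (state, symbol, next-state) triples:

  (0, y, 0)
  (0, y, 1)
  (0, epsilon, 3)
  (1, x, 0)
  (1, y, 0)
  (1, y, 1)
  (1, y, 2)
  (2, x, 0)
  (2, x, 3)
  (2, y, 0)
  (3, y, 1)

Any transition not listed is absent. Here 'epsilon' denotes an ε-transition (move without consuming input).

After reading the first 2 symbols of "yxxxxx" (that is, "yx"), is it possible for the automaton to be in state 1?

No

Start: ε-closure({0}) = {0, 3}.
Read 'y': 0→{0, 1}, 3→{1}; union {0, 1}; ε-closure = {0, 1, 3}.
Read 'x': 0→∅, 1→{0}, 3→∅; union {0}; ε-closure = {0, 3}.
State 1 is not in {0, 3}.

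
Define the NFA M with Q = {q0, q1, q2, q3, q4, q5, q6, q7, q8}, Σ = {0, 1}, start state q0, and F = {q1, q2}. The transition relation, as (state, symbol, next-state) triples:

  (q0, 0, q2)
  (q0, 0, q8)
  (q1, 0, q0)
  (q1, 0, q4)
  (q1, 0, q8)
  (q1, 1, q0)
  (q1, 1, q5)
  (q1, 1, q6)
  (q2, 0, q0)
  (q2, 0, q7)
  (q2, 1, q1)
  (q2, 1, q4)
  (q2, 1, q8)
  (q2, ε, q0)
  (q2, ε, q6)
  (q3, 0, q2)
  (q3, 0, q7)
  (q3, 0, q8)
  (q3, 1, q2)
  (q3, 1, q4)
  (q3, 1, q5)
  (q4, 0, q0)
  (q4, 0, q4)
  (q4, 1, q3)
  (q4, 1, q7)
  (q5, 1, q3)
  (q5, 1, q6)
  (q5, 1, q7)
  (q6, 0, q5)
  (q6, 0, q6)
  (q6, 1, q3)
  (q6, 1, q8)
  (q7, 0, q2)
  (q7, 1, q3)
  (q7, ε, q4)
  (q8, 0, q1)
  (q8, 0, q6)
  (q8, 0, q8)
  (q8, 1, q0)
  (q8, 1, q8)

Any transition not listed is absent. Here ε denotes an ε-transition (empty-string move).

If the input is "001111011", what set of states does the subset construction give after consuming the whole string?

{q0, q2, q3, q4, q5, q6, q7, q8}

Start in {q0}.
Read '0': {q0} → {q0, q2, q6, q8}.
Read '0': {q0, q2, q6, q8} → {q0, q1, q2, q4, q5, q6, q7, q8}.
Read '1': {q0, q1, q2, q4, q5, q6, q7, q8} → {q0, q1, q3, q4, q5, q6, q7, q8}.
Read '1': {q0, q1, q3, q4, q5, q6, q7, q8} → {q0, q2, q3, q4, q5, q6, q7, q8}.
Read '1': {q0, q2, q3, q4, q5, q6, q7, q8} → {q0, q1, q2, q3, q4, q5, q6, q7, q8}.
Read '1': {q0, q1, q2, q3, q4, q5, q6, q7, q8} → {q0, q1, q2, q3, q4, q5, q6, q7, q8}.
Read '0': {q0, q1, q2, q3, q4, q5, q6, q7, q8} → {q0, q1, q2, q4, q5, q6, q7, q8}.
Read '1': {q0, q1, q2, q4, q5, q6, q7, q8} → {q0, q1, q3, q4, q5, q6, q7, q8}.
Read '1': {q0, q1, q3, q4, q5, q6, q7, q8} → {q0, q2, q3, q4, q5, q6, q7, q8}.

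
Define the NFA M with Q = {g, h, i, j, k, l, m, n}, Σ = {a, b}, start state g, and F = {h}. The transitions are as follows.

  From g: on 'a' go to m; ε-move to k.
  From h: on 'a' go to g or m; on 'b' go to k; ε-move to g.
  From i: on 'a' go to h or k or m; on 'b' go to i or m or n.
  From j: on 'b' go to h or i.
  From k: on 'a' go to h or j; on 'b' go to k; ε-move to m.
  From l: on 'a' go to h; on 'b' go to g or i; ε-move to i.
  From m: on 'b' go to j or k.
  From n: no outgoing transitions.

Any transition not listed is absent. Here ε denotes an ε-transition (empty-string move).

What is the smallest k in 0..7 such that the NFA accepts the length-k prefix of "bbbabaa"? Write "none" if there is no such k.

2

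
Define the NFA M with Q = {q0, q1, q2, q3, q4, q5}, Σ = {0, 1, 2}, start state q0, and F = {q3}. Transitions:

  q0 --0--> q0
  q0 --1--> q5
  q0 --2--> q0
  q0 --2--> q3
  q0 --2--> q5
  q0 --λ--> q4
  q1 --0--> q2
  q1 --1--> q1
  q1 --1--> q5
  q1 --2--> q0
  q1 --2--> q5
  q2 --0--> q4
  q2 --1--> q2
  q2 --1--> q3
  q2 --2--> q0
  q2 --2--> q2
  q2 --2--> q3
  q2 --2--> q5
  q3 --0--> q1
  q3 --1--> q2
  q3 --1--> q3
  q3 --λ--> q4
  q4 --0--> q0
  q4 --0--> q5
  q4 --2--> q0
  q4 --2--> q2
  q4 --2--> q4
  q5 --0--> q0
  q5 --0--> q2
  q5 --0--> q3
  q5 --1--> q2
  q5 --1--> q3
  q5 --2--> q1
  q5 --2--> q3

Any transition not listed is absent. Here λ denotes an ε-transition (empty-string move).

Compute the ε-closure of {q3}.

{q3, q4}

Begin with {q3}.
ε-move q3 → q4; add q4.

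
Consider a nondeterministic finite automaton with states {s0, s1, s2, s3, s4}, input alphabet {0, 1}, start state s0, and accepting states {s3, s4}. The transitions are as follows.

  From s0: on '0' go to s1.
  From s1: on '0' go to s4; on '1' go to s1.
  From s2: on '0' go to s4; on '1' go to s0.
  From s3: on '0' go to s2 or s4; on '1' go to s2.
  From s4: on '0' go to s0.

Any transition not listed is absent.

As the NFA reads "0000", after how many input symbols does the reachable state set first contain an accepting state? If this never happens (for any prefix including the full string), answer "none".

Start in {s0}.
Read '0': s0→{s1}; now {s1}.
Read '0': s1→{s4}; now {s4}.
None of the earlier sets intersect F, but {s4} does.

2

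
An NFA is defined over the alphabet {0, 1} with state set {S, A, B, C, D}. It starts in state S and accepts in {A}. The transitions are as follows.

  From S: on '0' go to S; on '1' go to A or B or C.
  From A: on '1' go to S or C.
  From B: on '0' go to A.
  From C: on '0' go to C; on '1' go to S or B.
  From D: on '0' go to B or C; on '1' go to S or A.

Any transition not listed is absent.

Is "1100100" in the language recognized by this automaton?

No

Start in {S}.
Read '1': {S} → {A, B, C}.
Read '1': {A, B, C} → {S, B, C}.
Read '0': {S, B, C} → {S, A, C}.
Read '0': {S, A, C} → {S, C}.
Read '1': {S, C} → {S, A, B, C}.
Read '0': {S, A, B, C} → {S, A, C}.
Read '0': {S, A, C} → {S, C}.
The final set {S, C} contains no accepting state.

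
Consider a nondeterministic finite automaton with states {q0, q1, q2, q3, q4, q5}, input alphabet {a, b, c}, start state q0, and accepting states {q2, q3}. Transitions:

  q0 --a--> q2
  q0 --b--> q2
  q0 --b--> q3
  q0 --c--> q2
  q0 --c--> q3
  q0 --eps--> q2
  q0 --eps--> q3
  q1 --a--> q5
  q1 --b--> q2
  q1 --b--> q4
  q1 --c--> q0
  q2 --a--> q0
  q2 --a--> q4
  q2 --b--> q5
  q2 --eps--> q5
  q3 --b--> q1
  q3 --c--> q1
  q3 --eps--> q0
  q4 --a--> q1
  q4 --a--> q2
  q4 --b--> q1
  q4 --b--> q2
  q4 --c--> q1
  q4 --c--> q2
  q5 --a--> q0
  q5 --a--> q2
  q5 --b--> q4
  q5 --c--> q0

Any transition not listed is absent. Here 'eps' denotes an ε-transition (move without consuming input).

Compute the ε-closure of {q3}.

{q0, q2, q3, q5}

Begin with {q3}.
ε-move q3 → q0; add q0.
ε-move q0 → q2; add q2.
ε-move q2 → q5; add q5.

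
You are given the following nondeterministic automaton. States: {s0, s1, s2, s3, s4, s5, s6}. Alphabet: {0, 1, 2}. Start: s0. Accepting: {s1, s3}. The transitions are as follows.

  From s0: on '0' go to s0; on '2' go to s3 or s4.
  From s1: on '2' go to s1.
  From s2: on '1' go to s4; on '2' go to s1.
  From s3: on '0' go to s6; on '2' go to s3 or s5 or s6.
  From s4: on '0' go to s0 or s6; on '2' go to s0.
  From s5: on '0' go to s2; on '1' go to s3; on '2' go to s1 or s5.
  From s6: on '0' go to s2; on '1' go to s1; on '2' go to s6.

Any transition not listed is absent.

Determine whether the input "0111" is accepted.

Start in {s0}.
Read '0': s0→{s0}; now {s0}.
Read '1': s0→∅; now ∅.
The set is empty and remains empty for the remaining 2 symbols.
The final set ∅ contains no accepting state.

No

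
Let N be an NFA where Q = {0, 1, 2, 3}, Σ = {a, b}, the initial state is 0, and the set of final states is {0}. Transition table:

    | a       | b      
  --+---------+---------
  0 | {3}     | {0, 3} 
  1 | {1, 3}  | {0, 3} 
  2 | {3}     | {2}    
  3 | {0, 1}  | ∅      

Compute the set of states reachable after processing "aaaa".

Start in {0}.
Read 'a': 0→{3}; now {3}.
Read 'a': 3→{0, 1}; now {0, 1}.
Read 'a': 0→{3}, 1→{1, 3}; now {1, 3}.
Read 'a': 1→{1, 3}, 3→{0, 1}; now {0, 1, 3}.

{0, 1, 3}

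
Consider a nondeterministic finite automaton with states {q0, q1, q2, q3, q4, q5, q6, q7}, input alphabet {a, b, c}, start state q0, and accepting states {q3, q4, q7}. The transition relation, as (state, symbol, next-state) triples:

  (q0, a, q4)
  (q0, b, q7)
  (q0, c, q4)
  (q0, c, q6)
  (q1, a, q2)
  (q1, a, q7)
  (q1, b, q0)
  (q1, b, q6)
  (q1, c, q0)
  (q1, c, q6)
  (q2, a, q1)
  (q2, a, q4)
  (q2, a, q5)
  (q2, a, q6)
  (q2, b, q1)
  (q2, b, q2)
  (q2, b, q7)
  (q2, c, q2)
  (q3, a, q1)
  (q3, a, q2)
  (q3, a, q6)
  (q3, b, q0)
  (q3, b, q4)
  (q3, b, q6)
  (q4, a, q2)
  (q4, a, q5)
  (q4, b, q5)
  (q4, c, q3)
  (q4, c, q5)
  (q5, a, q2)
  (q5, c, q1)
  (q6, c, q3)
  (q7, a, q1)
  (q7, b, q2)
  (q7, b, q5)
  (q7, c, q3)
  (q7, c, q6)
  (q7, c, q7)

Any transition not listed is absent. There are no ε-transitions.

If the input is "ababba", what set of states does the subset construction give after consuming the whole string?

{q1, q2, q4, q5, q6, q7}

Start in {q0}.
Read 'a': q0→{q4}; now {q4}.
Read 'b': q4→{q5}; now {q5}.
Read 'a': q5→{q2}; now {q2}.
Read 'b': q2→{q1, q2, q7}; now {q1, q2, q7}.
Read 'b': q1→{q0, q6}, q2→{q1, q2, q7}, q7→{q2, q5}; now {q0, q1, q2, q5, q6, q7}.
Read 'a': q0→{q4}, q1→{q2, q7}, q2→{q1, q4, q5, q6}, q5→{q2}, q6→∅, q7→{q1}; now {q1, q2, q4, q5, q6, q7}.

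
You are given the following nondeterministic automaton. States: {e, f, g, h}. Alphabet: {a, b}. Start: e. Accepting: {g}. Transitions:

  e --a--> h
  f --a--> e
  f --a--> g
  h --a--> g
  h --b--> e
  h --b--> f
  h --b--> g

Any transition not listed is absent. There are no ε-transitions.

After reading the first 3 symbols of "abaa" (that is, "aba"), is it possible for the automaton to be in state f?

Start in {e}.
Read 'a': e→{h}; now {h}.
Read 'b': h→{e, f, g}; now {e, f, g}.
Read 'a': e→{h}, f→{e, g}, g→∅; now {e, g, h}.
State f is not in {e, g, h}.

No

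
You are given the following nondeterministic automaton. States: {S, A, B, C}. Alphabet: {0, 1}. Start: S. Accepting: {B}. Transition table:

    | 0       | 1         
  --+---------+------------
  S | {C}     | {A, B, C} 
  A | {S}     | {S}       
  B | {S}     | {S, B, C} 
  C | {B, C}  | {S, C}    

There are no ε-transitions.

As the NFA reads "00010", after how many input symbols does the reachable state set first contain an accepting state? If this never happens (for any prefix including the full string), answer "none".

2

Start in {S}.
Read '0': S→{C}; now {C}.
Read '0': C→{B, C}; now {B, C}.
None of the earlier sets intersect F, but {B, C} does.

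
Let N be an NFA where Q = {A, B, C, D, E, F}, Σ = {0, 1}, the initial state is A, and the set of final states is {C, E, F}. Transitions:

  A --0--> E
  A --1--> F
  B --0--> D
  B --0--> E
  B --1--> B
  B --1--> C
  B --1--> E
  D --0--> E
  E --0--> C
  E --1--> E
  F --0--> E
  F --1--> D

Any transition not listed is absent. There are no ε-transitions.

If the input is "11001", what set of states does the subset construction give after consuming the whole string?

Start in {A}.
Read '1': {A} → {F}.
Read '1': {F} → {D}.
Read '0': {D} → {E}.
Read '0': {E} → {C}.
Read '1': {C} → ∅.

∅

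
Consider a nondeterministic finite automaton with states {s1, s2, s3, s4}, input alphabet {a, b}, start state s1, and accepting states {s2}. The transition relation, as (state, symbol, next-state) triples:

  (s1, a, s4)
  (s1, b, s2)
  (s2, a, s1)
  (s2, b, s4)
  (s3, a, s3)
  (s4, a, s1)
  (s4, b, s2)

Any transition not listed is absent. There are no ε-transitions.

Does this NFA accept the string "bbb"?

Yes

Start in {s1}.
Read 'b': {s1} → {s2}.
Read 'b': {s2} → {s4}.
Read 'b': {s4} → {s2}.
The final set {s2} contains the accepting state s2.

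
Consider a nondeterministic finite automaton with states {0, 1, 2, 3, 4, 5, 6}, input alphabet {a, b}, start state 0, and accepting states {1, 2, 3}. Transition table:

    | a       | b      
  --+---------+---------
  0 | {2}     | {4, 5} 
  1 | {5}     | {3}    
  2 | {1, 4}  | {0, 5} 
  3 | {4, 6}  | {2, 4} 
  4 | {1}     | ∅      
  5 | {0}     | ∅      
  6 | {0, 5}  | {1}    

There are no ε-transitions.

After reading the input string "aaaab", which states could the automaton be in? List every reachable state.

Start in {0}.
Read 'a': 0→{2}; now {2}.
Read 'a': 2→{1, 4}; now {1, 4}.
Read 'a': 1→{5}, 4→{1}; now {1, 5}.
Read 'a': 1→{5}, 5→{0}; now {0, 5}.
Read 'b': 0→{4, 5}, 5→∅; now {4, 5}.

{4, 5}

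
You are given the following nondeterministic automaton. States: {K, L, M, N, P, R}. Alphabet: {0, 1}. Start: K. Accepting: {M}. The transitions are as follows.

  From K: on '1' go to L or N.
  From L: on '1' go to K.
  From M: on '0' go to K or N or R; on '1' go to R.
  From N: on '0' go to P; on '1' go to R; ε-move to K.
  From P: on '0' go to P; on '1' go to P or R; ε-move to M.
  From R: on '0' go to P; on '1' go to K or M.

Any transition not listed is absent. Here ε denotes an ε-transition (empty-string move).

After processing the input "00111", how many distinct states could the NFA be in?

Start in {K}.
Read '0': K→∅; now ∅.
The set is empty and remains empty for the remaining 4 symbols.
That set has 0 states.

0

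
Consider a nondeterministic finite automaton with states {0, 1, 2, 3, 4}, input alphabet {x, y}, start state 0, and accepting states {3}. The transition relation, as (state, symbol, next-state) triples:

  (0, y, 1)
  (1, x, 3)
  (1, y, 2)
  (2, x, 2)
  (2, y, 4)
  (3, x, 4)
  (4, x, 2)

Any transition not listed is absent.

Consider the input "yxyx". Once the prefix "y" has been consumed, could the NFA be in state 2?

No

Start in {0}.
Read 'y': 0→{1}; now {1}.
State 2 is not in {1}.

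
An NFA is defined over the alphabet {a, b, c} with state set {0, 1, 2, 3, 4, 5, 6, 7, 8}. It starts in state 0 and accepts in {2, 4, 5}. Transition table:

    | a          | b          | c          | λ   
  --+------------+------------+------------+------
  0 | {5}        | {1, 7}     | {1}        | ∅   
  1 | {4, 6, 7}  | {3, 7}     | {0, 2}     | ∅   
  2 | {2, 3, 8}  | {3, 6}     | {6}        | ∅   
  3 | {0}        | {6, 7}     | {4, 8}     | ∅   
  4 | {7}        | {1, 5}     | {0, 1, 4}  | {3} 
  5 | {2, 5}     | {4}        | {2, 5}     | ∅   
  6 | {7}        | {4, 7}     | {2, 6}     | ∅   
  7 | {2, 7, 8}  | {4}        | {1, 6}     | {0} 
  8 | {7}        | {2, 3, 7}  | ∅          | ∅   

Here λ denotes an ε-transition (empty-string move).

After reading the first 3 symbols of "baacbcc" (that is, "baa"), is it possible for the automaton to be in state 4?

No

Start in {0}.
Read 'b': 0→{1, 7}; union {1, 7}; ε-closure = {0, 1, 7}.
Read 'a': 0→{5}, 1→{4, 6, 7}, 7→{2, 7, 8}; union {2, 4, 5, 6, 7, 8}; ε-closure = {0, 2, 3, 4, 5, 6, 7, 8}.
Read 'a': 0→{5}, 2→{2, 3, 8}, 3→{0}, 4→{7}, 5→{2, 5}, 6→{7}, 7→{2, 7, 8}, 8→{7}; now {0, 2, 3, 5, 7, 8}.
State 4 is not in {0, 2, 3, 5, 7, 8}.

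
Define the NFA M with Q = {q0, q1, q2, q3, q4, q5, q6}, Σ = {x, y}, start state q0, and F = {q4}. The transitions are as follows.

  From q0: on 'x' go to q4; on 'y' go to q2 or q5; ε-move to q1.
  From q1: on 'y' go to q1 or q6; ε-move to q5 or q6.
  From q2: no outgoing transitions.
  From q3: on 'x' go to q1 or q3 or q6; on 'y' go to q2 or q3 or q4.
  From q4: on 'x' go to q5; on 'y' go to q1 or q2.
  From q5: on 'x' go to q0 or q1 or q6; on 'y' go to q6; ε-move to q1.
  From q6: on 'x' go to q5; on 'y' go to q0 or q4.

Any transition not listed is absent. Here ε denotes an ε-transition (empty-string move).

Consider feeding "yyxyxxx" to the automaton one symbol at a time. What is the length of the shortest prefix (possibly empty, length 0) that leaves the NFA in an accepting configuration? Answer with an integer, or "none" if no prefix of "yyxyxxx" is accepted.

Start: ε-closure({q0}) = {q0, q1, q5, q6}.
Read 'y': q0→{q2, q5}, q1→{q1, q6}, q5→{q6}, q6→{q0, q4}; now {q0, q1, q2, q4, q5, q6}.
None of the earlier sets intersect F, but {q0, q1, q2, q4, q5, q6} does.

1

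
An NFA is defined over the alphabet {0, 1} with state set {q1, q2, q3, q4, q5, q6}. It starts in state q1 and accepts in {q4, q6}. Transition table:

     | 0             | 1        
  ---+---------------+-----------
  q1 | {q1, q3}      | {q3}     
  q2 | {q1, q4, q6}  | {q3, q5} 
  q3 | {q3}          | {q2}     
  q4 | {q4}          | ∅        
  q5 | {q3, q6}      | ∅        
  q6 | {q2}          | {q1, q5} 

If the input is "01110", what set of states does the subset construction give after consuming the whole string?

{q1, q3, q4, q6}

Start in {q1}.
Read '0': q1→{q1, q3}; now {q1, q3}.
Read '1': q1→{q3}, q3→{q2}; now {q2, q3}.
Read '1': q2→{q3, q5}, q3→{q2}; now {q2, q3, q5}.
Read '1': q2→{q3, q5}, q3→{q2}, q5→∅; now {q2, q3, q5}.
Read '0': q2→{q1, q4, q6}, q3→{q3}, q5→{q3, q6}; now {q1, q3, q4, q6}.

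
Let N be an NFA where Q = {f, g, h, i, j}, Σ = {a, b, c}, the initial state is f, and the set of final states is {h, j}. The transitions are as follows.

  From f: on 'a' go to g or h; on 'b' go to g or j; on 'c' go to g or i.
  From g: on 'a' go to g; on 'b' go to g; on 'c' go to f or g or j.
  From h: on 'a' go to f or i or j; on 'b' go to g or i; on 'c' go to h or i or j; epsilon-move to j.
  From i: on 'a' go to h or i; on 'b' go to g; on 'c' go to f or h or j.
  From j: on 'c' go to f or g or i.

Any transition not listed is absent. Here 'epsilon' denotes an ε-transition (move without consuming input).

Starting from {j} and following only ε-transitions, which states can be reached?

Begin with {j}.
No ε-moves leave this set, so the closure equals the set itself.

{j}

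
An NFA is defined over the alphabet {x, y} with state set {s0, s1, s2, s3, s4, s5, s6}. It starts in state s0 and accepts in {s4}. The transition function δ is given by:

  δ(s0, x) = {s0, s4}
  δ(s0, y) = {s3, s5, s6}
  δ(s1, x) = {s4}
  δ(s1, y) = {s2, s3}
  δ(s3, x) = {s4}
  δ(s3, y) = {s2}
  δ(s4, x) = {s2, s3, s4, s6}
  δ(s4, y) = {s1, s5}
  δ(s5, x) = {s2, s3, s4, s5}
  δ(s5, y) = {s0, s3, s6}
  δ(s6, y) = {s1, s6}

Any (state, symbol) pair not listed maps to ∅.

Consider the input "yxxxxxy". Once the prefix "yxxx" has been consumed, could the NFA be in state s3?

Start in {s0}.
Read 'y': s0→{s3, s5, s6}; now {s3, s5, s6}.
Read 'x': s3→{s4}, s5→{s2, s3, s4, s5}, s6→∅; now {s2, s3, s4, s5}.
Read 'x': s2→∅, s3→{s4}, s4→{s2, s3, s4, s6}, s5→{s2, s3, s4, s5}; now {s2, s3, s4, s5, s6}.
Read 'x': s2→∅, s3→{s4}, s4→{s2, s3, s4, s6}, s5→{s2, s3, s4, s5}, s6→∅; now {s2, s3, s4, s5, s6}.
State s3 is in {s2, s3, s4, s5, s6}.

Yes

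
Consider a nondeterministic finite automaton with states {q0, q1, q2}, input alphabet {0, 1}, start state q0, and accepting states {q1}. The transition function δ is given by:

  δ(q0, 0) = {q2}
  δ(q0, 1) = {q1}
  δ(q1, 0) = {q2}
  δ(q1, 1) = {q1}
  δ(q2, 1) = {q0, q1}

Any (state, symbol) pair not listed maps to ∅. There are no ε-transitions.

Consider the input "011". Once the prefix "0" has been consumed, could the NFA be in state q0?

Start in {q0}.
Read '0': q0→{q2}; now {q2}.
State q0 is not in {q2}.

No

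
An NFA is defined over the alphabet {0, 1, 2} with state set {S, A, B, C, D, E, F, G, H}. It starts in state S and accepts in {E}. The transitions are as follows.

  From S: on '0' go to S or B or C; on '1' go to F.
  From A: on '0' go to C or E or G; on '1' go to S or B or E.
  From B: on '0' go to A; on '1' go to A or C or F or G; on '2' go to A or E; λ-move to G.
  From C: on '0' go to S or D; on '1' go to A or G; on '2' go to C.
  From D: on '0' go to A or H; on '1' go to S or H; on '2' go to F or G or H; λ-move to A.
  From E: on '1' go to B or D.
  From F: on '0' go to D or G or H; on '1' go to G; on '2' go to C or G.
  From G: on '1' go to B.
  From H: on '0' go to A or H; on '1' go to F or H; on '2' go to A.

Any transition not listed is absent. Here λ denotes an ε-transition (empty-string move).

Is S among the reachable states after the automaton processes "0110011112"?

Start in {S}.
Read '0': S→{S, B, C}; union {S, B, C}; ε-closure = {S, B, C, G}.
Read '1': S→{F}, B→{A, C, F, G}, C→{A, G}, G→{B}; now {A, B, C, F, G}.
Read '1': A→{S, B, E}, B→{A, C, F, G}, C→{A, G}, F→{G}, G→{B}; now {S, A, B, C, E, F, G}.
Read '0': S→{S, B, C}, A→{C, E, G}, B→{A}, C→{S, D}, E→∅, F→{D, G, H}, G→∅; now {S, A, B, C, D, E, G, H}.
Read '0': S→{S, B, C}, A→{C, E, G}, B→{A}, C→{S, D}, D→{A, H}, E→∅, G→∅, H→{A, H}; now {S, A, B, C, D, E, G, H}.
Read '1': S→{F}, A→{S, B, E}, B→{A, C, F, G}, C→{A, G}, D→{S, H}, E→{B, D}, G→{B}, H→{F, H}; now {S, A, B, C, D, E, F, G, H}.
Read '1': S→{F}, A→{S, B, E}, B→{A, C, F, G}, C→{A, G}, D→{S, H}, E→{B, D}, F→{G}, G→{B}, H→{F, H}; now {S, A, B, C, D, E, F, G, H}.
Read '1': S→{F}, A→{S, B, E}, B→{A, C, F, G}, C→{A, G}, D→{S, H}, E→{B, D}, F→{G}, G→{B}, H→{F, H}; now {S, A, B, C, D, E, F, G, H}.
Read '1': S→{F}, A→{S, B, E}, B→{A, C, F, G}, C→{A, G}, D→{S, H}, E→{B, D}, F→{G}, G→{B}, H→{F, H}; now {S, A, B, C, D, E, F, G, H}.
Read '2': S→∅, A→∅, B→{A, E}, C→{C}, D→{F, G, H}, E→∅, F→{C, G}, G→∅, H→{A}; now {A, C, E, F, G, H}.
State S is not in {A, C, E, F, G, H}.

No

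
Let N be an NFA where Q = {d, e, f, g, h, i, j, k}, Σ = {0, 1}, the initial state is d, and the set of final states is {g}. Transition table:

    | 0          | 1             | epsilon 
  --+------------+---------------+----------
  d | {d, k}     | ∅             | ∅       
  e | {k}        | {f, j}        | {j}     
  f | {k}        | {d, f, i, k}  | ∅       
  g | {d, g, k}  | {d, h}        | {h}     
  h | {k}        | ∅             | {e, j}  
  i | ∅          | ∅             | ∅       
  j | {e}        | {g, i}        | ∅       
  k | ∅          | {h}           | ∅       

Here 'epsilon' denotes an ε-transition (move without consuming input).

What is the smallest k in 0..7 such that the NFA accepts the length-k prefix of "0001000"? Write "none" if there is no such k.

none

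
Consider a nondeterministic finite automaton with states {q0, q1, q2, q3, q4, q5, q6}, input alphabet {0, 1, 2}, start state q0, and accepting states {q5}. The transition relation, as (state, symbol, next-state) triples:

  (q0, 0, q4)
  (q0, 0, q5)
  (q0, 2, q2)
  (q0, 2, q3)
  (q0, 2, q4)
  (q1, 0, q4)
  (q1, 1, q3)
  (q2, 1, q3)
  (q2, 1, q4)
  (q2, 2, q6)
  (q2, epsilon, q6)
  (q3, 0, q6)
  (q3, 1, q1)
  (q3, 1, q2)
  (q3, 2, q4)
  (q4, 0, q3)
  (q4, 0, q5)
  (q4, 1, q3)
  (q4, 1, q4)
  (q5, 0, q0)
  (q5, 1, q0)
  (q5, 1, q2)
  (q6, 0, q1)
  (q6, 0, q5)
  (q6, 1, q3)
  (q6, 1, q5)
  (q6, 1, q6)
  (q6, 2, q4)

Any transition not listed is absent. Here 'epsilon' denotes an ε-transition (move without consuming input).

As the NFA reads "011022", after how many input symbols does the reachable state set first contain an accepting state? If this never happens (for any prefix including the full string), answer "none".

1

Start in {q0}.
Read '0': q0→{q4, q5}; now {q4, q5}.
None of the earlier sets intersect F, but {q4, q5} does.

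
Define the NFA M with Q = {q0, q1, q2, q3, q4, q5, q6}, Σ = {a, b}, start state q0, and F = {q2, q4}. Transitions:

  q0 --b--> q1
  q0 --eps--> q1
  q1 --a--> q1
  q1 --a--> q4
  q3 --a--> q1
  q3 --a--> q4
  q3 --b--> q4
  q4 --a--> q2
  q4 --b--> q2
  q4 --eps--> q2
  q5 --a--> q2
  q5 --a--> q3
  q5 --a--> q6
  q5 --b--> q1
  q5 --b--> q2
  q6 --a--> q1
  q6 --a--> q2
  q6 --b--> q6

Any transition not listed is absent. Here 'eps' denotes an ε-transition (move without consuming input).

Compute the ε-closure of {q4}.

{q2, q4}

Begin with {q4}.
ε-move q4 → q2; add q2.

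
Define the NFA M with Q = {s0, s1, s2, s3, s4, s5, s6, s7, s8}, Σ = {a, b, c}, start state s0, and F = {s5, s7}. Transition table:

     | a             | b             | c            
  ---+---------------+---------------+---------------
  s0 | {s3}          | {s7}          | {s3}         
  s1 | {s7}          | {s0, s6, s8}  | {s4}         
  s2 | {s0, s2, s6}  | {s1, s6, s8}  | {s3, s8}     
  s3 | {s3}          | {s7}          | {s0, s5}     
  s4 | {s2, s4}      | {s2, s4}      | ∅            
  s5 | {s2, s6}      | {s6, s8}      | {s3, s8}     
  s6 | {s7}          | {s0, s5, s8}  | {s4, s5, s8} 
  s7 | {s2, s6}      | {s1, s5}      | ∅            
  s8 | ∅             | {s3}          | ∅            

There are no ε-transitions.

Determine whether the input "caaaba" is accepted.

Start in {s0}.
Read 'c': {s0} → {s3}.
Read 'a': {s3} → {s3}.
Read 'a': {s3} → {s3}.
Read 'a': {s3} → {s3}.
Read 'b': {s3} → {s7}.
Read 'a': {s7} → {s2, s6}.
The final set {s2, s6} contains no accepting state.

No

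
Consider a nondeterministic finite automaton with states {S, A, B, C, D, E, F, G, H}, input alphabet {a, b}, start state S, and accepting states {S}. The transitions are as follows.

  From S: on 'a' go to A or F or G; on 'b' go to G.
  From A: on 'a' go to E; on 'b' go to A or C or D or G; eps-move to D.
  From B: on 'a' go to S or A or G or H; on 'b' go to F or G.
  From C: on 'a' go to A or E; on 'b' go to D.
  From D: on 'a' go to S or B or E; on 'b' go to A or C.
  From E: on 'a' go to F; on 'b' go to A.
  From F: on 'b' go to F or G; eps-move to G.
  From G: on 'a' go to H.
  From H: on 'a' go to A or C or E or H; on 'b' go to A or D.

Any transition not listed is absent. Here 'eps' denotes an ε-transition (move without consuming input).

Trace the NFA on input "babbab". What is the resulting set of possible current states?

{A, C, D, F, G}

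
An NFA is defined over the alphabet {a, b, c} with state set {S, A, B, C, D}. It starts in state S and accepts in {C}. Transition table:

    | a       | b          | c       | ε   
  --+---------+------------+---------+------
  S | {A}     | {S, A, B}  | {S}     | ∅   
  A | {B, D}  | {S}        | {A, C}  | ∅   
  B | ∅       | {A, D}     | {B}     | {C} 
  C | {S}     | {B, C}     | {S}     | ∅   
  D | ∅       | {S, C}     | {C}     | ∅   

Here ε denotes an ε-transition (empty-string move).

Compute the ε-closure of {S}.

{S}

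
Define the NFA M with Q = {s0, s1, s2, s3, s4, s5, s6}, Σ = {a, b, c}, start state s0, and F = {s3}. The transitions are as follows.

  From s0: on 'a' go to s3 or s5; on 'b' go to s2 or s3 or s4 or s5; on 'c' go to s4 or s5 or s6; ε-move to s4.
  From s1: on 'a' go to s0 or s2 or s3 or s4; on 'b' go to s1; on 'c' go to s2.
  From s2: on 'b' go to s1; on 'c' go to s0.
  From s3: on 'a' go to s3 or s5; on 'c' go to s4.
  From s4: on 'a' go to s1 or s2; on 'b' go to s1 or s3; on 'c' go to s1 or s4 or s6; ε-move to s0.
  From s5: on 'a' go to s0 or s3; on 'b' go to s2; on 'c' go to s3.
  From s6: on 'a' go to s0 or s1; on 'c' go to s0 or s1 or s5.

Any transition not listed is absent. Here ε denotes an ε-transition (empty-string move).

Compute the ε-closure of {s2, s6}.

Begin with {s2, s6}.
No ε-moves leave this set, so the closure equals the set itself.

{s2, s6}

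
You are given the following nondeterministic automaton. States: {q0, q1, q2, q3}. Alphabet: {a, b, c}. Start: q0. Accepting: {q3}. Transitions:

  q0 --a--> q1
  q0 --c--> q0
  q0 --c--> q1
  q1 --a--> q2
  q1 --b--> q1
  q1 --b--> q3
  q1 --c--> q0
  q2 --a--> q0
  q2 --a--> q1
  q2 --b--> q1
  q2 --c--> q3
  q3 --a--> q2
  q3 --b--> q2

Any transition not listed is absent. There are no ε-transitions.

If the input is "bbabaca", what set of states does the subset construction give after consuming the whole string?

∅

Start in {q0}.
Read 'b': {q0} → ∅.
The set is empty and remains empty for the remaining 6 symbols.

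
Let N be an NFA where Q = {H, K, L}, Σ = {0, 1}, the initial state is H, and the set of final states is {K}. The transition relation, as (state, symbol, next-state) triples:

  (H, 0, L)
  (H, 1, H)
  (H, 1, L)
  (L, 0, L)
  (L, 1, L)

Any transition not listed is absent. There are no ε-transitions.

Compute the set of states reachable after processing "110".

Start in {H}.
Read '1': {H} → {H, L}.
Read '1': {H, L} → {H, L}.
Read '0': {H, L} → {L}.

{L}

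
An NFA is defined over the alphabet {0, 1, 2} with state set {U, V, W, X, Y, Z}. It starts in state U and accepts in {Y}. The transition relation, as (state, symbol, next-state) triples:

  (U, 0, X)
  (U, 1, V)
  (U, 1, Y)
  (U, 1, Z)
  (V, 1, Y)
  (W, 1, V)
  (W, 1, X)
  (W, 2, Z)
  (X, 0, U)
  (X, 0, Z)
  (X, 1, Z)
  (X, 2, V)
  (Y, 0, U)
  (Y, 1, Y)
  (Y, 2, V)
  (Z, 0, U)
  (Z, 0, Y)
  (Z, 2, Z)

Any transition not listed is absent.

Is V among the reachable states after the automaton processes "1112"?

Yes

Start in {U}.
Read '1': U→{V, Y, Z}; now {V, Y, Z}.
Read '1': V→{Y}, Y→{Y}, Z→∅; now {Y}.
Read '1': Y→{Y}; now {Y}.
Read '2': Y→{V}; now {V}.
State V is in {V}.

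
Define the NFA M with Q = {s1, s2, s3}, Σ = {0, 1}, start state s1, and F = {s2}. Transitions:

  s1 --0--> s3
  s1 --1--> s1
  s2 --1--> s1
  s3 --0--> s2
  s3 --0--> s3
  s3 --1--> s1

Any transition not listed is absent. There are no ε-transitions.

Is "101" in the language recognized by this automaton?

No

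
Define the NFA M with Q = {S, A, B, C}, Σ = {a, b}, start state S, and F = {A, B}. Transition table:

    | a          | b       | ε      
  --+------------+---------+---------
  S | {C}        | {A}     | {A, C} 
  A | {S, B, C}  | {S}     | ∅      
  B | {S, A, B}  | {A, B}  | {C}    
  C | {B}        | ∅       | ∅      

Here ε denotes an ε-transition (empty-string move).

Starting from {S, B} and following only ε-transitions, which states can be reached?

Begin with {S, B}.
ε-move S → A; add A.
ε-move S → C; add C.

{S, A, B, C}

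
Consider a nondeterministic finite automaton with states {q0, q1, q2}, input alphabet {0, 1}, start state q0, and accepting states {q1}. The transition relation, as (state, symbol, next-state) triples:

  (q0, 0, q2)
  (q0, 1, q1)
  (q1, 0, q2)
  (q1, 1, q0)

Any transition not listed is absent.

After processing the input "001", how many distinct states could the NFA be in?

0

Start in {q0}.
Read '0': q0→{q2}; now {q2}.
Read '0': q2→∅; now ∅.
The set is empty and remains empty for the remaining 1 symbol.
That set has 0 states.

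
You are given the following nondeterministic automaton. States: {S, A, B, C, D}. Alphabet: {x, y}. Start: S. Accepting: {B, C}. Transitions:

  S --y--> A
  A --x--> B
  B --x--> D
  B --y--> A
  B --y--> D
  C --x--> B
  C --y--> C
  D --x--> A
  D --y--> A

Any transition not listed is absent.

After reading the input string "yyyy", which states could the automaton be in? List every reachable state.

Start in {S}.
Read 'y': {S} → {A}.
Read 'y': {A} → ∅.
The set is empty and remains empty for the remaining 2 symbols.

∅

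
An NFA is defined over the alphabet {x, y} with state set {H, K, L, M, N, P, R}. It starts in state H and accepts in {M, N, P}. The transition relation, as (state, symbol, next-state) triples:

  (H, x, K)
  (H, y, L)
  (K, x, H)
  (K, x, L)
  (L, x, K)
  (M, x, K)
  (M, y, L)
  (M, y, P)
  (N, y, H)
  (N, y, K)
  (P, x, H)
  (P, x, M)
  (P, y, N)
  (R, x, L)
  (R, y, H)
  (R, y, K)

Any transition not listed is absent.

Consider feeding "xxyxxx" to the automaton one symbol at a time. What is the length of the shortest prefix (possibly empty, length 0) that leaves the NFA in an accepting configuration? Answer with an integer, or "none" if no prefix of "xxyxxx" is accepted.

Start in {H}.
Read 'x': H→{K}; now {K}.
Read 'x': K→{H, L}; now {H, L}.
Read 'y': H→{L}, L→∅; now {L}.
Read 'x': L→{K}; now {K}.
Read 'x': K→{H, L}; now {H, L}.
Read 'x': H→{K}, L→{K}; now {K}.
No reachable set along the way intersects F.

none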